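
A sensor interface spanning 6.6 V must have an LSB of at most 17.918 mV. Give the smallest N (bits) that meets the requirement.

9 bits

Number of steps required ≥ 6.6 V / 17.918 mV = 368.34.
Need 2^N ≥ 368.34; 2^8 = 256, 2^9 = 512.
Minimum N = 9.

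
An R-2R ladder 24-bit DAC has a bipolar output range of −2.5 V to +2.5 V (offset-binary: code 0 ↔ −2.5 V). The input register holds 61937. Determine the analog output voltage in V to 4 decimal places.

LSB = 5 V / 2^24 = 0.30 µV.
V_out = (−2.5) + 61937 × 2.98023e-07 V = -2.48154 V.

-2.4815 V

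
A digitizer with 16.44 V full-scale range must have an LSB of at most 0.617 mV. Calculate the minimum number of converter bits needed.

Number of steps required ≥ 16.44 V / 0.617 mV = 26645.06.
Need 2^N ≥ 26645.06; 2^14 = 16384, 2^15 = 32768.
Minimum N = 15.

15 bits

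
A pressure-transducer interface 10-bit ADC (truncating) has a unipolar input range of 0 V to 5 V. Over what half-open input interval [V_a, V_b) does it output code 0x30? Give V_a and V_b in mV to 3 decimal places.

LSB = 5/2^10 = 4.883 mV.
Code 0x30 = 48 decimal.
V_a = V_low + 48·LSB = 0.234375 V; V_b = V_low + 49·LSB = 0.239258 V.

[234.375 mV, 239.258 mV)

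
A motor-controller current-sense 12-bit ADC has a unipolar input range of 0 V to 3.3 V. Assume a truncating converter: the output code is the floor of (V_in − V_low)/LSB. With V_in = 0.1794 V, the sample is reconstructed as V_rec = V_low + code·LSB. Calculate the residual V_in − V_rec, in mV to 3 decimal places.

One LSB is 3.3 V / 4096 = 0.806 mV.
(0.1794 − 0)/0.000805664 = 222.6735; ⌊·⌋ gives code 222.
Reconstructed: 0.17885742 V.
Difference: 0.000542578 V → 0.543 mV.

0.543 mV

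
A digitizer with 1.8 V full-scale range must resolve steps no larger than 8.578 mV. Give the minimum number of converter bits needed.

Number of steps required ≥ 1.8 V / 8.578 mV = 209.84.
Need 2^N ≥ 209.84; 2^7 = 128, 2^8 = 256.
Minimum N = 8.

8 bits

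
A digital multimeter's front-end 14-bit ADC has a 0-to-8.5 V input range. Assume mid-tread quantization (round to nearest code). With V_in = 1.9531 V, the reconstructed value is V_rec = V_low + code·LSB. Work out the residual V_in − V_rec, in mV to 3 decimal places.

One LSB is 8.5 V / 16384 = 0.519 mV.
Scaled input = 3764.6577 LSBs, so code = 3765.
V_rec = 0 + 3765·0.000518799 = 1.9532776 V.
V_in − V_rec = -0.000177588 V = -0.178 mV.

-0.178 mV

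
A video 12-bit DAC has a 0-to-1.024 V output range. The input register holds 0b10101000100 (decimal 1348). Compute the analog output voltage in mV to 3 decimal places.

LSB = 1.024 V / 2^12 = 250.00 µV.
Code 0b10101000100 = 1348 decimal.
V_out = 0 + 1348 × 0.00025 V = 0.337 V.
= 337.000 mV.

337.000 mV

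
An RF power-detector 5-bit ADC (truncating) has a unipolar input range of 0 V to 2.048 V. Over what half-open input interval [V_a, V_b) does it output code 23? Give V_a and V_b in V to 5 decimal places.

[1.47200 V, 1.53600 V)

LSB = 2.048/2^5 = 64.000 mV.
V_a = V_low + 23·LSB = 1.472 V; V_b = V_low + 24·LSB = 1.536 V.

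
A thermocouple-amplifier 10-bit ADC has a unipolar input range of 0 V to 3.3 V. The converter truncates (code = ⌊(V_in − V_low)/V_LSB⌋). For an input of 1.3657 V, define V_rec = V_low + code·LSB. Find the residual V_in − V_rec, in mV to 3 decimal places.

2.516 mV

LSB = 3.3/2^10 = 3.223 mV.
(V_in − V_low)/LSB = (1.3657 − 0)/0.00322266 = 423.7808 → code 423 (floor).
Reconstructed: 1.3631836 V.
Difference: 0.00251641 V → 2.516 mV.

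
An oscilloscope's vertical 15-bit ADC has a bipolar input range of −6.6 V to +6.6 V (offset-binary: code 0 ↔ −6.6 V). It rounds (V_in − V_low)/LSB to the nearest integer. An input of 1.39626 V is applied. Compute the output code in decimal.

LSB = 13.2 V / 32768 = 402.83 µV.
Input sits at 19850.110 steps above V_low.
Round → code 19850.

code 19850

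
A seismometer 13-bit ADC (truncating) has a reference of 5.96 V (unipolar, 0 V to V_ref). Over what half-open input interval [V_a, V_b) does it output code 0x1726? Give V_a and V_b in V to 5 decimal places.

LSB = 5.96/2^13 = 0.728 mV.
Code 0x1726 = 5926 decimal.
V_a = V_low + 5926·LSB = 4.3114 V; V_b = V_low + 5927·LSB = 4.31212 V.

[4.31140 V, 4.31212 V)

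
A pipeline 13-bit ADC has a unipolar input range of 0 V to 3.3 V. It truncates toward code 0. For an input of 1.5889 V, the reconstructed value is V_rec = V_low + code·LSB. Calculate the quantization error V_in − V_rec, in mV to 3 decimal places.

0.130 mV

One LSB is 3.3 V / 8192 = 402.83 µV.
Scaled input = 3944.3239 LSBs, so code = 3944.
V_rec = 0 + 3944·0.000402832 = 1.5887695 V.
Error = 1.5889 − 1.5887695 = 0.000130469 V = 0.130 mV.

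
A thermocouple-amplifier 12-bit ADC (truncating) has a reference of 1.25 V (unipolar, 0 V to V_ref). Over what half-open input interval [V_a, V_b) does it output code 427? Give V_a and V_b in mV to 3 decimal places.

[130.310 mV, 130.615 mV)

LSB = 1.25/2^12 = 305.18 µV.
V_a = V_low + 427·LSB = 0.13031 V; V_b = V_low + 428·LSB = 0.130615 V.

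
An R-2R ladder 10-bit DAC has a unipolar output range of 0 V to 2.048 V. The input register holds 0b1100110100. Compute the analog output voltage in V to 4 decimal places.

1.6400 V

LSB = 2.048 V / 2^10 = 2.000 mV.
Code 0b1100110100 = 820 decimal.
V_out = 0 + 820 × 0.002 V = 1.64 V.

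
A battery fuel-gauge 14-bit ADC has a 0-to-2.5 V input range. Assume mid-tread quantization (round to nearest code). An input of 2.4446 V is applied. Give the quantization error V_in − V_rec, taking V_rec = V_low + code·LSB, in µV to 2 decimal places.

-10.60 µV

One LSB is 2.5 V / 16384 = 152.59 µV.
(V_in − V_low)/LSB = (2.4446 − 0)/0.000152588 = 16020.9306 → code 16021 (round).
Reconstructed: 2.4446106 V.
V_in − V_rec = -1.05957e-05 V = -10.60 µV.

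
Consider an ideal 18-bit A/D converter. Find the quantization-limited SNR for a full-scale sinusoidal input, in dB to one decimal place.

110.1 dB

SNR ≈ 6.02·N + 1.76 dB = 6.02·18 + 1.76 = 110.12 dB.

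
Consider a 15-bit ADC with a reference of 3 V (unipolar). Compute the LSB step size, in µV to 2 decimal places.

91.55 µV

Full-scale span = 3 V.
LSB = 3 / 2^15 = 3 / 32768 = 9.15527e-05 V = 91.55 µV.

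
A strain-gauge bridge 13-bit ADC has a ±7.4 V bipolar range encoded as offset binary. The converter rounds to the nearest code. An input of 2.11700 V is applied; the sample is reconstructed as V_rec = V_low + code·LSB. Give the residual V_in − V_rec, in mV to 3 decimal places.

-0.383 mV

Step size: 14.8 V ÷ 2^13 = 1.807 mV.
(V_in − V_low)/LSB = (2.11700 − (−7.4))/0.00180664 = 5267.7881 → code 5268 (round).
Code 5268 maps back to (−7.4) + 5268×0.00180664 V = 2.1173828 V.
V_in − V_rec = -0.000382813 V = -0.383 mV.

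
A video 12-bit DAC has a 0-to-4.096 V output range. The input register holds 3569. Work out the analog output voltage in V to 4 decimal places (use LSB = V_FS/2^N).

LSB = 4.096 V / 2^12 = 1.000 mV.
V_out = 0 + 3569 × 0.001 V = 3.569 V.

3.5690 V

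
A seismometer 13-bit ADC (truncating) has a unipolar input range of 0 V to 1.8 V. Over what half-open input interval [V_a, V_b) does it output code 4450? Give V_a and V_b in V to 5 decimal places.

LSB = 1.8/2^13 = 219.73 µV.
V_a = V_low + 4450·LSB = 0.977783 V; V_b = V_low + 4451·LSB = 0.978003 V.

[0.97778 V, 0.97800 V)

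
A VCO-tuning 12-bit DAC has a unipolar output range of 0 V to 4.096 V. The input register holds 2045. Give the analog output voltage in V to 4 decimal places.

2.0450 V

LSB = 4.096 V / 2^12 = 1.000 mV.
V_out = 0 + 2045 × 0.001 V = 2.045 V.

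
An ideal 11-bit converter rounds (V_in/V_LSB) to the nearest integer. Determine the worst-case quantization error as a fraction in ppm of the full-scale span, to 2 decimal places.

244.14 ppm

Rounding → worst-case error = ½ LSB = V_FS/2^12, so 1e+06/4096 = 244.141 ppm of full scale.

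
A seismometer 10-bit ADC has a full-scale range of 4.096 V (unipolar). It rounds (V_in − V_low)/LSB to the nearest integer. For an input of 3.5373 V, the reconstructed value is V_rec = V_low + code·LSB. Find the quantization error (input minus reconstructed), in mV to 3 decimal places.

1.300 mV

Step size: 4.096 V ÷ 2^10 = 4.000 mV.
Scaled input = 884.3250 LSBs, so code = 884.
Reconstructed: 3.536 V.
Error = 3.5373 − 3.536 = 0.0013 V = 1.300 mV.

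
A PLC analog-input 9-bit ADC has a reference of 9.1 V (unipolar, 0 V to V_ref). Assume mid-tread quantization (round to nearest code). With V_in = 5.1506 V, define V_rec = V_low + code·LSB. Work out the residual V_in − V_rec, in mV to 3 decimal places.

-3.697 mV

LSB = 9.1/2^9 = 17.773 mV.
(V_in − V_low)/LSB = (5.1506 − 0)/0.0177734 = 289.7920 → code 290 (round).
V_rec = 0 + 290·0.0177734 = 5.1542969 V.
Difference: -0.00369688 V → -3.697 mV.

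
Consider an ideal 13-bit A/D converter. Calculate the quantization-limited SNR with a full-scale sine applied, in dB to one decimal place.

SNR ≈ 6.02·N + 1.76 dB = 6.02·13 + 1.76 = 80.02 dB.

80.0 dB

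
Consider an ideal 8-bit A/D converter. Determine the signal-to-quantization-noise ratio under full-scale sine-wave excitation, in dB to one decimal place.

SNR ≈ 6.02·N + 1.76 dB = 6.02·8 + 1.76 = 49.92 dB.

49.9 dB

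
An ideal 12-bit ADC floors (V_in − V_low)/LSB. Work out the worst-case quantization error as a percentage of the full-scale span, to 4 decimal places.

Truncating → worst-case error = 1 LSB = V_FS/2^12, so 100/4096 = 0.0244141 % of full scale.

0.0244 %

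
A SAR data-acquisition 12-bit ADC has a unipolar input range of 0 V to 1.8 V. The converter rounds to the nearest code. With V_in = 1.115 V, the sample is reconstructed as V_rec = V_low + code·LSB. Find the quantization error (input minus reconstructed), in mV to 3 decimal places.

Step size: 1.8 V ÷ 2^12 = 439.45 µV.
(V_in − V_low)/LSB = (1.115 − 0)/0.000439453 = 2537.2444 → code 2537 (round).
Code 2537 maps back to 0 + 2537×0.000439453 V = 1.1148926 V.
Error = 1.115 − 1.1148926 = 0.000107422 V = 0.107 mV.

0.107 mV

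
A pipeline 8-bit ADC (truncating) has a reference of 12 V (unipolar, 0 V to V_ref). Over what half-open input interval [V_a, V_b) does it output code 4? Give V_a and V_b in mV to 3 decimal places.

LSB = 12/2^8 = 46.875 mV.
V_a = V_low + 4·LSB = 0.1875 V; V_b = V_low + 5·LSB = 0.234375 V.

[187.500 mV, 234.375 mV)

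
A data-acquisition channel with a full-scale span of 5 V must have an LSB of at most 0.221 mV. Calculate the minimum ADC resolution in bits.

Number of steps required ≥ 5 V / 0.221 mV = 22624.43.
Need 2^N ≥ 22624.43; 2^14 = 16384, 2^15 = 32768.
Minimum N = 15.

15 bits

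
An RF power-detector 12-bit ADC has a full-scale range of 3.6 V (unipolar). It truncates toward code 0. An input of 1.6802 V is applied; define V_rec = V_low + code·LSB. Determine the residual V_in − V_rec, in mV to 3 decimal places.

0.610 mV

One LSB is 3.6 V / 4096 = 0.879 mV.
(V_in − V_low)/LSB = (1.6802 − 0)/0.000878906 = 1911.6942 → code 1911 (floor).
Reconstructed: 1.6795898 V.
Error = 1.6802 − 1.6795898 = 0.000610156 V = 0.610 mV.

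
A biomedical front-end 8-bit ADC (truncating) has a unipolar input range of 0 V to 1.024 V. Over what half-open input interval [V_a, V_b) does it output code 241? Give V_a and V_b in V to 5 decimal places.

[0.96400 V, 0.96800 V)

LSB = 1.024/2^8 = 4.000 mV.
V_a = V_low + 241·LSB = 0.964 V; V_b = V_low + 242·LSB = 0.968 V.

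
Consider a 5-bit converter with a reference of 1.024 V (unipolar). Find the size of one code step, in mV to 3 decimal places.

32.000 mV

Full-scale span = 1.024 V.
LSB = 1.024 / 2^5 = 1.024 / 32 = 0.032 V = 32.000 mV.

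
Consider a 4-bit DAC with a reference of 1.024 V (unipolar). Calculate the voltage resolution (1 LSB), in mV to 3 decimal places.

64.000 mV

Full-scale span = 1.024 V.
LSB = 1.024 / 2^4 = 1.024 / 16 = 0.064 V = 64.000 mV.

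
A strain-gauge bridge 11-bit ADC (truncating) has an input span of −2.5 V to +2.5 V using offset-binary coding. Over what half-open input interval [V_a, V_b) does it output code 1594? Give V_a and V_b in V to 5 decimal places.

LSB = 5/2^11 = 2.441 mV.
V_a = V_low + 1594·LSB = 1.3916 V; V_b = V_low + 1595·LSB = 1.39404 V.

[1.39160 V, 1.39404 V)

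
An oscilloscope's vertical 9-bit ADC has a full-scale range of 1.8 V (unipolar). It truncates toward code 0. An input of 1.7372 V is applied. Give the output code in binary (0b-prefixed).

Full-scale span = 1.8 V; LSB = 1.8/2^9 = 3.516 mV.
Input sits at 494.137 steps above V_low.
⌊·⌋(494.137) = 494.
In binary (0b-prefixed): 0b111101110.

code 0b111101110 (decimal 494)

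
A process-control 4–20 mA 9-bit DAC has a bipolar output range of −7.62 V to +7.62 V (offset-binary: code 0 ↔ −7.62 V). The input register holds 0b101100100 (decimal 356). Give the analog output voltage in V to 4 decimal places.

LSB = 15.24 V / 2^9 = 29.766 mV.
Code 0b101100100 = 356 decimal.
V_out = (−7.62) + 356 × 0.0297656 V = 2.97656 V.

2.9766 V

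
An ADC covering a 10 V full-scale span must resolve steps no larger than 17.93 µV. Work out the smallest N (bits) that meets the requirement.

20 bits

Number of steps required ≥ 10 V / 17.93 µV = 557724.48.
Need 2^N ≥ 557724.48; 2^19 = 524288, 2^20 = 1048576.
Minimum N = 20.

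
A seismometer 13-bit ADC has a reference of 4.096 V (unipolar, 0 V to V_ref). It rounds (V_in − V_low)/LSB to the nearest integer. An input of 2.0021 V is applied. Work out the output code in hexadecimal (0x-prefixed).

code 0xFA4 (decimal 4004)

With 8192 levels over 4.096 V, one step is 0.500 mV.
(V_in − V_low)/LSB = (2.0021 − 0) / 0.0005 = 4004.200.
round(4004.200) = 4004.
In hexadecimal (0x-prefixed): 0xFA4.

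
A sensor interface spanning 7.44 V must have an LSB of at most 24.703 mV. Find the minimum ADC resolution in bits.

Number of steps required ≥ 7.44 V / 24.703 mV = 301.18.
Need 2^N ≥ 301.18; 2^8 = 256, 2^9 = 512.
Minimum N = 9.

9 bits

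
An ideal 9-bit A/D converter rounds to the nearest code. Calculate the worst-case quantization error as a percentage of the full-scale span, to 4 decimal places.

0.0977 %

Rounding → worst-case error = ½ LSB = V_FS/2^10, so 100/1024 = 0.0976562 % of full scale.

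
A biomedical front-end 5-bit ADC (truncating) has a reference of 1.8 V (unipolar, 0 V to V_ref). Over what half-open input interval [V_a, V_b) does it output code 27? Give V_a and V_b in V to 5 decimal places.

LSB = 1.8/2^5 = 56.250 mV.
V_a = V_low + 27·LSB = 1.51875 V; V_b = V_low + 28·LSB = 1.575 V.

[1.51875 V, 1.57500 V)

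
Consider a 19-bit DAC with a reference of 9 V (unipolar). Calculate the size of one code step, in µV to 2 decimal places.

Full-scale span = 9 V.
LSB = 9 / 2^19 = 9 / 524288 = 1.71661e-05 V = 17.17 µV.

17.17 µV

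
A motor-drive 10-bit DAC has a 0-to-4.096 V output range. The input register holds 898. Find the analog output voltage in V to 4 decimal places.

LSB = 4.096 V / 2^10 = 4.000 mV.
V_out = 0 + 898 × 0.004 V = 3.592 V.

3.5920 V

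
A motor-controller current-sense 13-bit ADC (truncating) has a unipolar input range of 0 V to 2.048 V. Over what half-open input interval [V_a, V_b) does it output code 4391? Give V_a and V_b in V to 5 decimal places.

LSB = 2.048/2^13 = 250.00 µV.
V_a = V_low + 4391·LSB = 1.09775 V; V_b = V_low + 4392·LSB = 1.098 V.

[1.09775 V, 1.09800 V)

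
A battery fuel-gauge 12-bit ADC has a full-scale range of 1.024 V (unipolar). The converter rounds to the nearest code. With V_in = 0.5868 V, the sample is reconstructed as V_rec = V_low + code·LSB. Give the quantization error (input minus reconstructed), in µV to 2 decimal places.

Step size: 1.024 V ÷ 2^12 = 250.00 µV.
(V_in − V_low)/LSB = (0.5868 − 0)/0.00025 = 2347.2000 → code 2347 (round).
Reconstructed: 0.58675 V.
V_in − V_rec = 5e-05 V = 50.00 µV.

50.00 µV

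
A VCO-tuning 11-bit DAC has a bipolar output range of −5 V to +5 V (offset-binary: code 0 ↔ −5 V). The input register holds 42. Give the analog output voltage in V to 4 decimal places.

LSB = 10 V / 2^11 = 4.883 mV.
V_out = (−5) + 42 × 0.00488281 V = -4.79492 V.

-4.7949 V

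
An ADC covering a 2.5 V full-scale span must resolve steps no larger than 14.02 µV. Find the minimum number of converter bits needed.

18 bits

Number of steps required ≥ 2.5 V / 14.02 µV = 178316.69.
Need 2^N ≥ 178316.69; 2^17 = 131072, 2^18 = 262144.
Minimum N = 18.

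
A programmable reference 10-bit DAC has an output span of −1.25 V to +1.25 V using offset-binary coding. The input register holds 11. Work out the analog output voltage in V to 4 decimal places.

LSB = 2.5 V / 2^10 = 2.441 mV.
V_out = (−1.25) + 11 × 0.00244141 V = -1.22314 V.

-1.2231 V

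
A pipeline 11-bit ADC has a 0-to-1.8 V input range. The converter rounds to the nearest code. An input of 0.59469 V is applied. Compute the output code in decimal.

code 677

With 2048 levels over 1.8 V, one step is 0.879 mV.
(V_in − V_low)/LSB = (0.59469 − 0) / 0.000878906 = 676.625.
round(676.625) = 677.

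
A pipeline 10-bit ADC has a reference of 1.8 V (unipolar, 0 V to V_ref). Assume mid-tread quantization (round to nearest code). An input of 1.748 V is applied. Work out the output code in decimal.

With 1024 levels over 1.8 V, one step is 1.758 mV.
Input sits at 994.418 steps above V_low.
Round → code 994.

code 994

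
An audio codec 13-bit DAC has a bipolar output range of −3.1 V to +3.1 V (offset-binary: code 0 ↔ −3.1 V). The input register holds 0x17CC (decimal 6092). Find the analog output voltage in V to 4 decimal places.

LSB = 6.2 V / 2^13 = 0.757 mV.
Code 0x17CC = 6092 decimal.
V_out = (−3.1) + 6092 × 0.000756836 V = 1.51064 V.

1.5106 V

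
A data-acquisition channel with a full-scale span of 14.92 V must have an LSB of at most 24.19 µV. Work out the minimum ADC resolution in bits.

Number of steps required ≥ 14.92 V / 24.19 µV = 616783.79.
Need 2^N ≥ 616783.79; 2^19 = 524288, 2^20 = 1048576.
Minimum N = 20.

20 bits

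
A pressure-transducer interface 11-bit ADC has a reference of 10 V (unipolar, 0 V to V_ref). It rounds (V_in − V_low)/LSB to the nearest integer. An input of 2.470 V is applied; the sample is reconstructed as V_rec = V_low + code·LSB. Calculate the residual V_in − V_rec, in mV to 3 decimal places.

-0.703 mV

Step size: 10 V ÷ 2^11 = 4.883 mV.
(2.470 − 0)/0.00488281 = 505.8560; round gives code 506.
Reconstructed: 2.4707031 V.
V_in − V_rec = -0.000703125 V = -0.703 mV.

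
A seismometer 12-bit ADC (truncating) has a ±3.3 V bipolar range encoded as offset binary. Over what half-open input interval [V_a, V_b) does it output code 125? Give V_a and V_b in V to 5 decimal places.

[-3.09858 V, -3.09697 V)

LSB = 6.6/2^12 = 1.611 mV.
V_a = V_low + 125·LSB = -3.09858 V; V_b = V_low + 126·LSB = -3.09697 V.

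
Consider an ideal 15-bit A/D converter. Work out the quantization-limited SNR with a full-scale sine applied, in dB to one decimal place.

92.1 dB

SNR ≈ 6.02·N + 1.76 dB = 6.02·15 + 1.76 = 92.06 dB.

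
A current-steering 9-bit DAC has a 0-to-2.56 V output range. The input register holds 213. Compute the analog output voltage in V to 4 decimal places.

LSB = 2.56 V / 2^9 = 5.000 mV.
V_out = 0 + 213 × 0.005 V = 1.065 V.

1.0650 V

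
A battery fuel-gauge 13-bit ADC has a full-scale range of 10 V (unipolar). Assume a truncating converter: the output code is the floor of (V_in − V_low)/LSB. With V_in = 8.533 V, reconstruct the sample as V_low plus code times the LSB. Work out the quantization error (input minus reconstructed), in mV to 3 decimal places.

0.285 mV

Step size: 10 V ÷ 2^13 = 1.221 mV.
(8.533 − 0)/0.0012207 = 6990.2336; ⌊·⌋ gives code 6990.
Code 6990 maps back to 0 + 6990×0.0012207 V = 8.5327148 V.
V_in − V_rec = 0.000285156 V = 0.285 mV.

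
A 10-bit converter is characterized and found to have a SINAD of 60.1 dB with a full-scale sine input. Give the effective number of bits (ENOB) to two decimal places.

9.69 bits

ENOB = (SINAD − 1.76) / 6.02 = (60.1 − 1.76)/6.02 = 9.691.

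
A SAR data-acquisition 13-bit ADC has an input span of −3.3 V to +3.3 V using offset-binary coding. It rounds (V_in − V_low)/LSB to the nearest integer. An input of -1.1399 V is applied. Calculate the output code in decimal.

code 2681

Full-scale span = 6.6 V; LSB = 6.6/2^13 = 0.806 mV.
(-1.1399 − (−3.3)) / 0.000805664 = 2681.142 LSBs.
Round → code 2681.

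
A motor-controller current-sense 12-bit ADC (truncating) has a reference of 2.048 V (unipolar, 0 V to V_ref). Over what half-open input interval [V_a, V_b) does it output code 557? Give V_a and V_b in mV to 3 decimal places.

LSB = 2.048/2^12 = 0.500 mV.
V_a = V_low + 557·LSB = 0.2785 V; V_b = V_low + 558·LSB = 0.279 V.

[278.500 mV, 279.000 mV)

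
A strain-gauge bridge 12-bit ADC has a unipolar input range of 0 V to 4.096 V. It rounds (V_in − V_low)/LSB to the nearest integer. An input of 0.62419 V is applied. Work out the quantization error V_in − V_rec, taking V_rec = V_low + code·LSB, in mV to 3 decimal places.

0.190 mV

One LSB is 4.096 V / 4096 = 1.000 mV.
Scaled input = 624.1900 LSBs, so code = 624.
Code 624 maps back to 0 + 624×0.001 V = 0.624 V.
V_in − V_rec = 0.00019 V = 0.190 mV.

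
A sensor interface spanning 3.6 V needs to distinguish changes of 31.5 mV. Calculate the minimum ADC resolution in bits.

7 bits

Number of steps required ≥ 3.6 V / 31.5 mV = 114.29.
Need 2^N ≥ 114.29; 2^6 = 64, 2^7 = 128.
Minimum N = 7.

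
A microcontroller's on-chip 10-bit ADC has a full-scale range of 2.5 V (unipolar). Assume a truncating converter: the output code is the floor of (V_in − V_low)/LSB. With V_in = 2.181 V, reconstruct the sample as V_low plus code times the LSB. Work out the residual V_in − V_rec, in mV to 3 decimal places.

0.824 mV

One LSB is 2.5 V / 1024 = 2.441 mV.
Scaled input = 893.3376 LSBs, so code = 893.
Code 893 maps back to 0 + 893×0.00244141 V = 2.1801758 V.
Error = 2.181 − 2.1801758 = 0.000824219 V = 0.824 mV.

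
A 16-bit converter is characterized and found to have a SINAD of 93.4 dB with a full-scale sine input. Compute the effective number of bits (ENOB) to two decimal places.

ENOB = (SINAD − 1.76) / 6.02 = (93.4 − 1.76)/6.02 = 15.223.

15.22 bits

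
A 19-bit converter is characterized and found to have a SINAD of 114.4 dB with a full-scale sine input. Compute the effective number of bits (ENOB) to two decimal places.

ENOB = (SINAD − 1.76) / 6.02 = (114.4 − 1.76)/6.02 = 18.711.

18.71 bits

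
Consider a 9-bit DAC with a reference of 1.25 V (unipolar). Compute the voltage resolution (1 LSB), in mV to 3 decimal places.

Full-scale span = 1.25 V.
LSB = 1.25 / 2^9 = 1.25 / 512 = 0.00244141 V = 2.441 mV.

2.441 mV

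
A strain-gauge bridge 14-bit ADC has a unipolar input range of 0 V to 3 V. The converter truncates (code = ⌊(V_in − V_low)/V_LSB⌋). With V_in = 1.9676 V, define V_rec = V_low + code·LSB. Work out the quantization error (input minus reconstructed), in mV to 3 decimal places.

Step size: 3 V ÷ 2^14 = 183.11 µV.
(V_in − V_low)/LSB = (1.9676 − 0)/0.000183105 = 10745.7195 → code 10745 (floor).
V_rec = 0 + 10745·0.000183105 = 1.9674683 V.
Error = 1.9676 − 1.9674683 = 0.000131738 V = 0.132 mV.

0.132 mV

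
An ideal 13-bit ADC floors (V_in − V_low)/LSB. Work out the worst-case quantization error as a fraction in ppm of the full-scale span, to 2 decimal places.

Truncating → worst-case error = 1 LSB = V_FS/2^13, so 1e+06/8192 = 122.07 ppm of full scale.

122.07 ppm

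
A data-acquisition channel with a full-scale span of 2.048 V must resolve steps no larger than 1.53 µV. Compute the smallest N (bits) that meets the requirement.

21 bits

Number of steps required ≥ 2.048 V / 1.53 µV = 1338562.09.
Need 2^N ≥ 1338562.09; 2^20 = 1048576, 2^21 = 2097152.
Minimum N = 21.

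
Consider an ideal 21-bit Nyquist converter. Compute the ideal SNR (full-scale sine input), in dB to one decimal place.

SNR ≈ 6.02·N + 1.76 dB = 6.02·21 + 1.76 = 128.18 dB.

128.2 dB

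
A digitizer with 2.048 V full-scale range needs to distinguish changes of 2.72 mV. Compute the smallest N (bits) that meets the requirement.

10 bits

Number of steps required ≥ 2.048 V / 2.72 mV = 752.94.
Need 2^N ≥ 752.94; 2^9 = 512, 2^10 = 1024.
Minimum N = 10.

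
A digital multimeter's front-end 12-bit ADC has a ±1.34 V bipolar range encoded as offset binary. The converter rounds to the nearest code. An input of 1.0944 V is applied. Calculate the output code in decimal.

Full-scale span = 2.68 V; LSB = 2.68/2^12 = 0.654 mV.
Input sits at 3720.635 steps above V_low.
Round → code 3721.

code 3721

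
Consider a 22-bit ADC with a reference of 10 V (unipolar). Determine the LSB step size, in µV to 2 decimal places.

2.38 µV

Full-scale span = 10 V.
LSB = 10 / 2^22 = 10 / 4194304 = 2.38419e-06 V = 2.38 µV.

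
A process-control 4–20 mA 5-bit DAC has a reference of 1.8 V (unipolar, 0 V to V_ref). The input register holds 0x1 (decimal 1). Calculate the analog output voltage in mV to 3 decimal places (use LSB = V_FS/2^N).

56.250 mV

LSB = 1.8 V / 2^5 = 56.250 mV.
Code 0x1 = 1 decimal.
V_out = 0 + 1 × 0.05625 V = 0.05625 V.
= 56.250 mV.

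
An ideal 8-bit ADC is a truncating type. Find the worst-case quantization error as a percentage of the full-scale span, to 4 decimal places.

Truncating → worst-case error = 1 LSB = V_FS/2^8, so 100/256 = 0.390625 % of full scale.

0.3906 %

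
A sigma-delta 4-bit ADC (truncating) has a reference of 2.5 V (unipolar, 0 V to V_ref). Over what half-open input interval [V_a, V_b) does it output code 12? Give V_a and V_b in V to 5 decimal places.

LSB = 2.5/2^4 = 156.250 mV.
V_a = V_low + 12·LSB = 1.875 V; V_b = V_low + 13·LSB = 2.03125 V.

[1.87500 V, 2.03125 V)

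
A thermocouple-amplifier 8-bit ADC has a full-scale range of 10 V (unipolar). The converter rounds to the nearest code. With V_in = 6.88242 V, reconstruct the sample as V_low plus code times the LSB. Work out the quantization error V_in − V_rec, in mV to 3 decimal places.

7.420 mV

One LSB is 10 V / 256 = 39.062 mV.
Scaled input = 176.1900 LSBs, so code = 176.
Reconstructed: 6.875 V.
Difference: 0.00742 V → 7.420 mV.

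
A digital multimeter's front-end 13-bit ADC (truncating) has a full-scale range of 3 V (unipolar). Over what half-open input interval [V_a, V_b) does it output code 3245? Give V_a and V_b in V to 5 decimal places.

[1.18835 V, 1.18872 V)

LSB = 3/2^13 = 366.21 µV.
V_a = V_low + 3245·LSB = 1.18835 V; V_b = V_low + 3246·LSB = 1.18872 V.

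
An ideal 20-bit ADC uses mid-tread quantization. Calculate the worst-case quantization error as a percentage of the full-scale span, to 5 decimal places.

Rounding → worst-case error = ½ LSB = V_FS/2^21, so 100/2097152 = 4.76837e-05 % of full scale.

0.00005 %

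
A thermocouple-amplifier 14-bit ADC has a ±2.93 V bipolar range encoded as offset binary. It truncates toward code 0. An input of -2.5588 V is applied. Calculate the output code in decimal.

code 1037

With 16384 levels over 5.86 V, one step is 357.67 µV.
(-2.5588 − (−2.93)) / 0.000357666 = 1037.840 LSBs.
So the output code is 1037.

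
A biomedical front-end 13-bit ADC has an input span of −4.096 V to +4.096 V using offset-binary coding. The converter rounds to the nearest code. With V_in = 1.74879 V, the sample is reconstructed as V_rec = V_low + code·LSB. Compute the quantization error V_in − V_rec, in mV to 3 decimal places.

-0.210 mV

One LSB is 8.192 V / 8192 = 1.000 mV.
(V_in − V_low)/LSB = (1.74879 − (−4.096))/0.001 = 5844.7900 → code 5845 (round).
V_rec = (−4.096) + 5845·0.001 = 1.749 V.
V_in − V_rec = -0.00021 V = -0.210 mV.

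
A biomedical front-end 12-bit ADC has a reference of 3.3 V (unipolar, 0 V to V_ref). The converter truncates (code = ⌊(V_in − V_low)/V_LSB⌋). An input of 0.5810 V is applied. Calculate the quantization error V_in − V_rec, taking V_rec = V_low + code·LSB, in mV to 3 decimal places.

One LSB is 3.3 V / 4096 = 0.806 mV.
(V_in − V_low)/LSB = (0.5810 − 0)/0.000805664 = 721.1442 → code 721 (floor).
V_rec = 0 + 721·0.000805664 = 0.58088379 V.
Error = 0.5810 − 0.58088379 = 0.000116211 V = 0.116 mV.

0.116 mV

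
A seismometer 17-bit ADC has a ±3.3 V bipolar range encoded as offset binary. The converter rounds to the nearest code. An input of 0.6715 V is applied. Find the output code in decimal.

code 78872

LSB = 6.6 V / 131072 = 50.35 µV.
(0.6715 − (−3.3)) / 5.0354e-05 = 78871.583 LSBs.
Round → code 78872.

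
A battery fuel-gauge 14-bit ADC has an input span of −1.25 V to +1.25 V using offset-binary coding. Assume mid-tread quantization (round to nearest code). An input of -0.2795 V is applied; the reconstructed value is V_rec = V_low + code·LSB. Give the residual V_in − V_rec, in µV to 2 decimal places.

41.02 µV

Step size: 2.5 V ÷ 2^14 = 152.59 µV.
Scaled input = 6360.2688 LSBs, so code = 6360.
V_rec = (−1.25) + 6360·0.000152588 = -0.27954102 V.
Difference: 4.10156e-05 V → 41.02 µV.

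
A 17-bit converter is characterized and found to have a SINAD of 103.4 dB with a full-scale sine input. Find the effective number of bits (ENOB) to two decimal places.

16.88 bits

ENOB = (SINAD − 1.76) / 6.02 = (103.4 − 1.76)/6.02 = 16.884.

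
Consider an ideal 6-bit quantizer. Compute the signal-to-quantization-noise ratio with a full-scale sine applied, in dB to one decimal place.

SNR ≈ 6.02·N + 1.76 dB = 6.02·6 + 1.76 = 37.88 dB.

37.9 dB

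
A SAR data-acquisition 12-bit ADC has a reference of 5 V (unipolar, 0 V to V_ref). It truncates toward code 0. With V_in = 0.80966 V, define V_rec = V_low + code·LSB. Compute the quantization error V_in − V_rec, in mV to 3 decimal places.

0.334 mV

One LSB is 5 V / 4096 = 1.221 mV.
Scaled input = 663.2735 LSBs, so code = 663.
Reconstructed: 0.80932617 V.
Error = 0.80966 − 0.80932617 = 0.000333828 V = 0.334 mV.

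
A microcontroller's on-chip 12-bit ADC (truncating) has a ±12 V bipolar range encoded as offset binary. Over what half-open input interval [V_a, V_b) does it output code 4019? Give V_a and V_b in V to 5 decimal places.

LSB = 24/2^12 = 5.859 mV.
V_a = V_low + 4019·LSB = 11.5488 V; V_b = V_low + 4020·LSB = 11.5547 V.

[11.54883 V, 11.55469 V)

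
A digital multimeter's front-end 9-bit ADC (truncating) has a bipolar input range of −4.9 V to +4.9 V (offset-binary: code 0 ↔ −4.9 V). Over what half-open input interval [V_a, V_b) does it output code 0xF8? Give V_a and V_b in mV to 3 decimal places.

LSB = 9.8/2^9 = 19.141 mV.
Code 0xF8 = 248 decimal.
V_a = V_low + 248·LSB = -0.153125 V; V_b = V_low + 249·LSB = -0.133984 V.

[-153.125 mV, -133.984 mV)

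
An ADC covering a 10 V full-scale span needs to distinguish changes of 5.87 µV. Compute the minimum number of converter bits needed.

Number of steps required ≥ 10 V / 5.87 µV = 1703577.51.
Need 2^N ≥ 1703577.51; 2^20 = 1048576, 2^21 = 2097152.
Minimum N = 21.

21 bits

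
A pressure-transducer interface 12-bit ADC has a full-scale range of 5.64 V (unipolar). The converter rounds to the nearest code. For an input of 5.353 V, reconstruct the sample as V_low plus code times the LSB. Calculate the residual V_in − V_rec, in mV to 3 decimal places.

One LSB is 5.64 V / 4096 = 1.377 mV.
(5.353 − 0)/0.00137695 = 3887.5688; round gives code 3888.
Reconstructed: 5.3535937 V.
Error = 5.353 − 5.3535937 = -0.00059375 V = -0.594 mV.

-0.594 mV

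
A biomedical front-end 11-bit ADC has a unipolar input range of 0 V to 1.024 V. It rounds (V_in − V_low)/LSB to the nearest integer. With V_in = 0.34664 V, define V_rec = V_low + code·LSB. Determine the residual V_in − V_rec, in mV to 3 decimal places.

0.140 mV

LSB = 1.024/2^11 = 0.500 mV.
(0.34664 − 0)/0.0005 = 693.2800; round gives code 693.
Code 693 maps back to 0 + 693×0.0005 V = 0.3465 V.
Error = 0.34664 − 0.3465 = 0.00014 V = 0.140 mV.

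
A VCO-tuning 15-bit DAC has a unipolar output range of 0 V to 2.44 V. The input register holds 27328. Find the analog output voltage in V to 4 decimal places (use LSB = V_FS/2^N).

2.0349 V

LSB = 2.44 V / 2^15 = 74.46 µV.
V_out = 0 + 27328 × 7.44629e-05 V = 2.03492 V.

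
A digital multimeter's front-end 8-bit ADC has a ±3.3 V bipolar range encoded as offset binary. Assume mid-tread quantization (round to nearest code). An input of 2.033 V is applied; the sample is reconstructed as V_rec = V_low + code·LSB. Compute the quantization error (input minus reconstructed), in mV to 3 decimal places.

-3.719 mV

Step size: 6.6 V ÷ 2^8 = 25.781 mV.
Scaled input = 206.8558 LSBs, so code = 207.
Code 207 maps back to (−3.3) + 207×0.0257812 V = 2.0367187 V.
V_in − V_rec = -0.00371875 V = -3.719 mV.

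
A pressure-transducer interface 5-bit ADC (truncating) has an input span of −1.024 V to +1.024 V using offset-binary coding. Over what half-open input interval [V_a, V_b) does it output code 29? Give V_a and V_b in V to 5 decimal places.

LSB = 2.048/2^5 = 64.000 mV.
V_a = V_low + 29·LSB = 0.832 V; V_b = V_low + 30·LSB = 0.896 V.

[0.83200 V, 0.89600 V)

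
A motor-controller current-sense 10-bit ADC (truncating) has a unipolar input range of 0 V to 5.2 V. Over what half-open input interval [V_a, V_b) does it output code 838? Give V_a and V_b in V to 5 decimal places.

[4.25547 V, 4.26055 V)

LSB = 5.2/2^10 = 5.078 mV.
V_a = V_low + 838·LSB = 4.25547 V; V_b = V_low + 839·LSB = 4.26055 V.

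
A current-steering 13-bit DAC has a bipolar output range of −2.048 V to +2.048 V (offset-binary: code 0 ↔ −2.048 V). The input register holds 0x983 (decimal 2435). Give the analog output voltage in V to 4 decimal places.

-0.8305 V

LSB = 4.096 V / 2^13 = 0.500 mV.
Code 0x983 = 2435 decimal.
V_out = (−2.048) + 2435 × 0.0005 V = -0.8305 V.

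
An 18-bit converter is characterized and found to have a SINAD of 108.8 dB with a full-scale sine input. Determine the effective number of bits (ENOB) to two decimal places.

17.78 bits

ENOB = (SINAD − 1.76) / 6.02 = (108.8 − 1.76)/6.02 = 17.781.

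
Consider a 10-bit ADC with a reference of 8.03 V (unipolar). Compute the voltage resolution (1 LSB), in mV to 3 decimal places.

Full-scale span = 8.03 V.
LSB = 8.03 / 2^10 = 8.03 / 1024 = 0.0078418 V = 7.842 mV.

7.842 mV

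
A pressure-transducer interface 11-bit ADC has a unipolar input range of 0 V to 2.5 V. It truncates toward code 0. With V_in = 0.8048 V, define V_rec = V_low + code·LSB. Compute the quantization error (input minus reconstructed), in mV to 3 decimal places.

Step size: 2.5 V ÷ 2^11 = 1.221 mV.
Scaled input = 659.2922 LSBs, so code = 659.
Code 659 maps back to 0 + 659×0.0012207 V = 0.80444336 V.
V_in − V_rec = 0.000356641 V = 0.357 mV.

0.357 mV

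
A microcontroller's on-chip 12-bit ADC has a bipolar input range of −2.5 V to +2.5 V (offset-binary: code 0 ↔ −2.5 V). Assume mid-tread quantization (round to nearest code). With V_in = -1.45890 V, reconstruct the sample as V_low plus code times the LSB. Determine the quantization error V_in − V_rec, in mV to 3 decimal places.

LSB = 5/2^12 = 1.221 mV.
(-1.45890 − (−2.5))/0.0012207 = 852.8691; round gives code 853.
V_rec = (−2.5) + 853·0.0012207 = -1.4587402 V.
Error = -1.45890 − (−1.4587402) = -0.000159766 V = -0.160 mV.

-0.160 mV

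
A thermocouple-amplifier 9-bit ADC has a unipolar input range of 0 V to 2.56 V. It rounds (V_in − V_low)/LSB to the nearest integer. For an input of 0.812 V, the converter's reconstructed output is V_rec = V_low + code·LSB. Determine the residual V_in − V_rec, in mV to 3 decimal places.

2.000 mV

Step size: 2.56 V ÷ 2^9 = 5.000 mV.
(V_in − V_low)/LSB = (0.812 − 0)/0.005 = 162.4000 → code 162 (round).
Code 162 maps back to 0 + 162×0.005 V = 0.81 V.
Difference: 0.002 V → 2.000 mV.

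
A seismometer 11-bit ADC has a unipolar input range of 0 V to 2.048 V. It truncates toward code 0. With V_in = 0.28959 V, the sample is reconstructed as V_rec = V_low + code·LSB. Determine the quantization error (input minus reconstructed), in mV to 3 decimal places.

0.590 mV

Step size: 2.048 V ÷ 2^11 = 1.000 mV.
(0.28959 − 0)/0.001 = 289.5900; ⌊·⌋ gives code 289.
Reconstructed: 0.289 V.
V_in − V_rec = 0.00059 V = 0.590 mV.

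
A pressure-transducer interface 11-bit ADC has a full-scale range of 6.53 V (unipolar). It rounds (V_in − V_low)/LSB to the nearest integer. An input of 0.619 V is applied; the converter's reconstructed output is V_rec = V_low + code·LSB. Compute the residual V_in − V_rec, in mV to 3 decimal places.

0.436 mV

LSB = 6.53/2^11 = 3.188 mV.
(0.619 − 0)/0.00318848 = 194.1366; round gives code 194.
Code 194 maps back to 0 + 194×0.00318848 V = 0.61856445 V.
Difference: 0.000435547 V → 0.436 mV.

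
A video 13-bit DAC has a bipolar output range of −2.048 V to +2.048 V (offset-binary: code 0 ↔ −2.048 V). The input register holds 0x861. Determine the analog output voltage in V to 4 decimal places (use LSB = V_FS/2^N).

LSB = 4.096 V / 2^13 = 0.500 mV.
Code 0x861 = 2145 decimal.
V_out = (−2.048) + 2145 × 0.0005 V = -0.9755 V.

-0.9755 V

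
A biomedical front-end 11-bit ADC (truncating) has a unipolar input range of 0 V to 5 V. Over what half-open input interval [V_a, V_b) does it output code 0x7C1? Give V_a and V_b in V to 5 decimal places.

[4.84619 V, 4.84863 V)

LSB = 5/2^11 = 2.441 mV.
Code 0x7C1 = 1985 decimal.
V_a = V_low + 1985·LSB = 4.84619 V; V_b = V_low + 1986·LSB = 4.84863 V.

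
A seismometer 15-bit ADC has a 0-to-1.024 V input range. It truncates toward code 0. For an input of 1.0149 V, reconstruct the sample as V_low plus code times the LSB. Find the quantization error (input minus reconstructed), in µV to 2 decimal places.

LSB = 1.024/2^15 = 31.25 µV.
Scaled input = 32476.8000 LSBs, so code = 32476.
V_rec = 0 + 32476·3.125e-05 = 1.014875 V.
Difference: 2.5e-05 V → 25.00 µV.

25.00 µV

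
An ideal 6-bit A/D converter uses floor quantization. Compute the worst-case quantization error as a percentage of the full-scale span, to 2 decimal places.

1.56 %

Truncating → worst-case error = 1 LSB = V_FS/2^6, so 100/64 = 1.5625 % of full scale.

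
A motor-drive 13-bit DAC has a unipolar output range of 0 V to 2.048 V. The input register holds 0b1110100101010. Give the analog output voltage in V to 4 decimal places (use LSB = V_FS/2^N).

1.8665 V

LSB = 2.048 V / 2^13 = 250.00 µV.
Code 0b1110100101010 = 7466 decimal.
V_out = 0 + 7466 × 0.00025 V = 1.8665 V.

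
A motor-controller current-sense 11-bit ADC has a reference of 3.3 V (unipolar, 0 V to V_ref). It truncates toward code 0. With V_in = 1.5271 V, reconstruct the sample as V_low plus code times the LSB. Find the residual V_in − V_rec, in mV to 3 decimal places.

1.172 mV

One LSB is 3.3 V / 2048 = 1.611 mV.
Scaled input = 947.7275 LSBs, so code = 947.
V_rec = 0 + 947·0.00161133 = 1.5259277 V.
V_in − V_rec = 0.00117227 V = 1.172 mV.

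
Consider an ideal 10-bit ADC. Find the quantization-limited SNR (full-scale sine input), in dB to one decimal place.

SNR ≈ 6.02·N + 1.76 dB = 6.02·10 + 1.76 = 61.96 dB.

62.0 dB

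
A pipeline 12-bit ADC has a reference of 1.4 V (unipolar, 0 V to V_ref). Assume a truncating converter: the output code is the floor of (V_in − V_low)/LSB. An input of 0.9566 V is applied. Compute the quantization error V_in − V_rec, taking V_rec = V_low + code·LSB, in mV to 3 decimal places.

LSB = 1.4/2^12 = 341.80 µV.
(0.9566 − 0)/0.000341797 = 2798.7383; ⌊·⌋ gives code 2798.
Reconstructed: 0.95634766 V.
Difference: 0.000252344 V → 0.252 mV.

0.252 mV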